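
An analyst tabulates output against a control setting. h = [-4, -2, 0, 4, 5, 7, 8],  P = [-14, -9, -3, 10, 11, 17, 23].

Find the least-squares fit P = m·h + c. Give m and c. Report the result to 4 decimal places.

m = 2.9911, c = -2.6913

Forming MᵀM = [[174, 18]; [18, 7]] and MᵀP = [472, 35]ᵀ gives MᵀM·[m, c]ᵀ = MᵀP.
Δ = 174·7 − 18² = 894.
m = (472·7 − 18·35)/894 = 1337/447; c = (174·35 − 18·472)/894 = -401/149.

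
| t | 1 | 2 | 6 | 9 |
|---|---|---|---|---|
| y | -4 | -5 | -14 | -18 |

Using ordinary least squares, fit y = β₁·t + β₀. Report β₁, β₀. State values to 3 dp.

β₁ = -1.841, β₀ = -1.963

Entries of AᵀA: Σt·t = 122, Σt = 18, Σ1 = 4.
For Aᵀy: Σt·y = -260, Σy = -41.
Normal equations: [[122, 18]; [18, 4]]·[β₁, β₀]ᵀ = [-260, -41]ᵀ.
Eliminating β₀: 4·(row 1) − 18·(row 2) gives 164·β₁ = 4·(-260) − 18·(-41) = -302, so β₁ = -151/82.
Then β₀ = ((-41) − 18·(-151/82))/4 = -161/82.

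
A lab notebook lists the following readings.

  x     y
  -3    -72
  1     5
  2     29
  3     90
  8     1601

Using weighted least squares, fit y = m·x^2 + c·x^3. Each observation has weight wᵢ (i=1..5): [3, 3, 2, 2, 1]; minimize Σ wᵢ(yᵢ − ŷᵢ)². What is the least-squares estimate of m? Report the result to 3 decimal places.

Setting ∂/∂m … = 0 gives: 4536·m + 32592·c = 102387;  32592·m + 265920·c = 830883.
(Σwᵢ·x^2·x^2 = 4536, Σwᵢ·x^2·x^3 = 32592, Σwᵢ·x^3·x^3 = 265920, Σwᵢ·x^2·y = 102387, Σwᵢ·x^3·y = 830883.)
det = 4536·265920 − 32592² = 143974656.
m = (102387·265920 − 32592·830883)/143974656 = 1018141/999824; c = (4536·830883 − 32592·102387)/143974656 = 856921/285664.

m = 1.018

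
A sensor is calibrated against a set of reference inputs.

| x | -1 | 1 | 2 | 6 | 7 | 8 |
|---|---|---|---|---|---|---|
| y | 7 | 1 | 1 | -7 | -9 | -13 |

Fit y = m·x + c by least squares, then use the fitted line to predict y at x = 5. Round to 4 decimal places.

Sums needed: Σx·x = 155, Σx = 23, Σ1 = 6.
For Aᵀy: Σx·y = -213, Σy = -20.
So AᵀA·[m, c]ᵀ = Aᵀy: [[155, 23]; [23, 6]]·[m, c]ᵀ = [-213, -20]ᵀ.
Eliminating c: 6·(row 1) − 23·(row 2) gives 401·m = 6·(-213) − 23·(-20) = -818, so m = -818/401.
Then c = ((-20) − 23·(-818/401))/6 = 1799/401.
At x = 5: ŷ = (-818/401)·(5) + (1799/401)·(1) = -2291/401.

ŷ = -5.7132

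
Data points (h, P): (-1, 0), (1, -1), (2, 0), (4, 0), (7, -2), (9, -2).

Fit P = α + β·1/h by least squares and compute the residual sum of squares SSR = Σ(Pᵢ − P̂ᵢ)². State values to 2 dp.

Compute the Gram sums: Σ1 = 6, Σ1/h = 253/252, Σ1/h·1/h = 148933/63504.
For MᵀP: ΣP = -5, Σ1/h·P = -95/63.
So MᵀM·[α, β]ᵀ = MᵀP: [[6, 253/252]; [253/252, 148933/63504]]·[α, β]ᵀ = [-5, -95/63]ᵀ.
Eliminating β: (148933/63504)·(row 1) − (253/252)·(row 2) gives (829589/63504)·α = (148933/63504)·(-5) − (253/252)·(-95/63) = -216175/21168, so α = -648525/829589.
Then β = ((-95/63) − (253/252)·(-648525/829589))/(148933/63504) = -255780/829589.
Residuals: 392745/829589, 74716/829589, 776415/829589, 712470/829589, -974113/829589, -982233/829589; SSR = 3837976/829589.

SSR = 4.63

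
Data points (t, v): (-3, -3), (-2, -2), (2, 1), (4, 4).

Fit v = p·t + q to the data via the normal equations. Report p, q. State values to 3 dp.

Normal-equation sums: Σt·t = 33, Σt = 1, Σ1 = 4.
Moment sums: Σt·v = 31, Σv = 0.
det = 33·4 − 1² = 131.
p = (31·4 − 1·0)/131 = 124/131; q = (33·0 − 1·31)/131 = -31/131.

p = 0.947, q = -0.237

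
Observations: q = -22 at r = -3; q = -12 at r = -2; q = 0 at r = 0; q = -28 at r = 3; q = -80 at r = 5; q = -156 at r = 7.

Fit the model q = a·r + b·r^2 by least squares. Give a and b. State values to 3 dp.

MᵀM·[a, b]ᵀ = Mᵀq reads: 96·a + 460·b = -1486;  460·a + 3204·b = -10142.
Eliminating b: 3204·(row 1) − 460·(row 2) gives 95984·a = 3204·(-1486) − 460·(-10142) = -95824, so a = -5989/5999.
Then b = ((-10142) − 460·(-5989/5999))/3204 = -36259/11998.

a = -0.998, b = -3.022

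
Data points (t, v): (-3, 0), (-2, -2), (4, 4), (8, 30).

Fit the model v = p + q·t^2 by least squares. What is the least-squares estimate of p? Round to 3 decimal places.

p = -4.526

Entries of AᵀA: Σ1 = 4, Σt^2 = 93, Σt^2·t^2 = 4449.
For Aᵀv: Σv = 32, Σt^2·v = 1976.
AᵀA·[p, q]ᵀ = Aᵀv becomes [[4, 93]; [93, 4449]]·[p, q]ᵀ = [32, 1976]ᵀ.
Determinant 4·4449 − 93² = 9147.
p = (32·4449 − 93·1976)/9147 = -13800/3049; q = (4·1976 − 93·32)/9147 = 4928/9147.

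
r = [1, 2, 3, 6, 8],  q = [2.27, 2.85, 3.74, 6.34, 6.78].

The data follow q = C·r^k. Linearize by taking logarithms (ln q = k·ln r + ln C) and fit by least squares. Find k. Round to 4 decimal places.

k = 0.5684

Taking logs, ln q = k·ln r + ln C, so regress ln q on ln r.
XᵀX = [[9.2219, 5.6630]; [5.6630, 5]], rhs = [9.4643, 6.9470]ᵀ  (here Σln r = 5.6630, Σ(ln r)² = 9.2219, Σln q = 6.9470, Σln r·ln q = 9.4643).
Δ = 9.2219·5 − (5.6630)² = 14.0403; k = (9.4643·5 − 5.6630·6.9470)/14.0403 = 0.56840, ln C = (9.2219·6.9470 − 5.6630·9.4643)/14.0403 = 0.74564.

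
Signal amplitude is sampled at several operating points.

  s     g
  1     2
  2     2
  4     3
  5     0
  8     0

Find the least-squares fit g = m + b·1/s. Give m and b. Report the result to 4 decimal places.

With design matrix X, XᵀX = [[5, 83/40]; [83/40, 2189/1600]] and Xᵀg = [7, 15/4]ᵀ.
det = 5·(2189/1600) − (83/40)² = 507/200.
m = (7·(2189/1600) − (83/40)·(15/4))/(507/200) = 17/24; b = (5·(15/4) − (83/40)·7)/(507/200) = 5/3.

m = 0.7083, b = 1.6667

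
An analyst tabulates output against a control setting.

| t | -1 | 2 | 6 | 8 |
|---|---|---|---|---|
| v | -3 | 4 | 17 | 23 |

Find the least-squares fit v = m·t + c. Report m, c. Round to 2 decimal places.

m = 2.94, c = -0.77

Normal-equation sums: Σt·t = 105, Σt = 15, Σ1 = 4.
Right-hand side: Σt·v = 297, Σv = 41.
Normal equations: [[105, 15]; [15, 4]]·[m, c]ᵀ = [297, 41]ᵀ.
Δ = 105·4 − 15² = 195.
m = (297·4 − 15·41)/195 = 191/65; c = (105·41 − 15·297)/195 = -10/13.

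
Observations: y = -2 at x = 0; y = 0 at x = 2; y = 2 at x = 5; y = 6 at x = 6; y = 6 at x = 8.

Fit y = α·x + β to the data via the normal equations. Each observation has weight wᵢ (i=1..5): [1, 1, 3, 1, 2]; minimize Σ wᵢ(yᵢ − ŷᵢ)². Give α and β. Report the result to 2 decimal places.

Sums needed: Σwᵢ·x·x = 243, Σwᵢ·x = 39, Σwᵢ·1 = 8.
For MᵀWy: Σwᵢ·x·y = 162, Σwᵢ·y = 22.
MᵀWM·[α, β]ᵀ = MᵀWy becomes [[243, 39]; [39, 8]]·[α, β]ᵀ = [162, 22]ᵀ.
det = 243·8 − 39² = 423.
α = (162·8 − 39·22)/423 = 146/141; β = (243·22 − 39·162)/423 = -108/47.

α = 1.04, β = -2.30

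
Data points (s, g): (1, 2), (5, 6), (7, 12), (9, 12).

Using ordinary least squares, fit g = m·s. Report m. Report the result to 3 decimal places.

AᵀA·[m]ᵀ = Aᵀg reads: 156·m = 224.
m = 224/156 = 1.4359.

m = 1.436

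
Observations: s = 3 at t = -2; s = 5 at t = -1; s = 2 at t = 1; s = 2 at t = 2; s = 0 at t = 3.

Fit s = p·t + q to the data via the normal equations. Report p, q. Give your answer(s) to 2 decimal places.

p = -0.71, q = 2.83

Setting ∂/∂p … = 0 gives: 19·p + 3·q = -5;  3·p + 5·q = 12.
(Σt·t = 19, Σt = 3, Σ1 = 5, Σt·s = -5, Σs = 12.)
Eliminating q: 5·(row 1) − 3·(row 2) gives 86·p = 5·(-5) − 3·12 = -61, so p = -61/86.
Then q = (12 − 3·(-61/86))/5 = 243/86.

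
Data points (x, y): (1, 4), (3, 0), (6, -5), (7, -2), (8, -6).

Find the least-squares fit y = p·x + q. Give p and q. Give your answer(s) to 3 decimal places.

p = -1.265, q = 4.524

Sums needed: Σx·x = 159, Σx = 25, Σ1 = 5.
And Σx·y = -88, Σy = -9.
So AᵀA·[p, q]ᵀ = Aᵀy: [[159, 25]; [25, 5]]·[p, q]ᵀ = [-88, -9]ᵀ.
Eliminating q: 5·(row 1) − 25·(row 2) gives 170·p = 5·(-88) − 25·(-9) = -215, so p = -43/34.
Then q = ((-9) − 25·(-43/34))/5 = 769/170.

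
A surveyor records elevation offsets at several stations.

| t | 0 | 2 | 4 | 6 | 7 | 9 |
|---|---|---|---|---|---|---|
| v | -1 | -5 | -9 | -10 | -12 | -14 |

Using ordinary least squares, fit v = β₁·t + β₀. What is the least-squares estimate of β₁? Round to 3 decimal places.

With design matrix A, AᵀA = [[186, 28]; [28, 6]] and Aᵀv = [-316, -51]ᵀ.
Eliminating β₀: 6·(row 1) − 28·(row 2) gives 332·β₁ = 6·(-316) − 28·(-51) = -468, so β₁ = -117/83.
Then β₀ = ((-51) − 28·(-117/83))/6 = -319/166.

β₁ = -1.410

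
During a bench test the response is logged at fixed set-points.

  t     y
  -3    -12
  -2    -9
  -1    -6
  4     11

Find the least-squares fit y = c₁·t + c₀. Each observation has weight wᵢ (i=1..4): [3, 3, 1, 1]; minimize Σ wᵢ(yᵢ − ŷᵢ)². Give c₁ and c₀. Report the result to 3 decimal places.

c₁ = 3.289, c₀ = -2.316

Compute the Gram sums: Σwᵢ·t·t = 56, Σwᵢ·t = -12, Σwᵢ·1 = 8.
Moment sums: Σwᵢ·t·y = 212, Σwᵢ·y = -58.
Δ = 56·8 − (-12)² = 304.
c₁ = (212·8 − (-12)·(-58))/304 = 125/38; c₀ = (56·(-58) − (-12)·212)/304 = -44/19.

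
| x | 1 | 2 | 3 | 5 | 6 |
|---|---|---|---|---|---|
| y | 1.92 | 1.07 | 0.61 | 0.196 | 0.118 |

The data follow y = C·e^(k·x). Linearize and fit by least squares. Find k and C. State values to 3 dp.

k = -0.560, C = 3.303

Linearized form: ln y = k·x + ln C. From the 5 transformed points,
Over the data: Σx = 17.0000, Σ(x)² = 75.0000, Σln y = -3.5410, Σx·ln y = -21.6659.
Normal system: [[75.0000, 17.0000]; [17.0000, 5]]·[k, ln C]ᵀ = [-21.6659, -3.5410]ᵀ.
Solving (det = 86.0000): k = -0.55967, ln C = 1.19469, so C = exp(1.19469) = 3.30252.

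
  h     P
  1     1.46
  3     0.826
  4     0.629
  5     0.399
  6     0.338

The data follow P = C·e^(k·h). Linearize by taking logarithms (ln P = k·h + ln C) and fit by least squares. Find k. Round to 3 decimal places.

With ln Pᵢ as the transformed response and hᵢ as the regressor:
Σh = 19.0000, Σ(h)² = 87.0000, Σln P = -2.2799, Σh·ln P = -13.1518.
Normal system: [[87.0000, 19.0000]; [19.0000, 5]]·[k, ln C]ᵀ = [-13.1518, -2.2799]ᵀ.
Slope k = (n·Σh·ln P − Σh·Σln P)/(n·Σ(h)² − (Σh)²) = (5·-13.1518 − 19.0000·-2.2799)/74.0000 = -0.30327; ln C = (Σln P − k·Σh)/n = 0.69644.

k = -0.303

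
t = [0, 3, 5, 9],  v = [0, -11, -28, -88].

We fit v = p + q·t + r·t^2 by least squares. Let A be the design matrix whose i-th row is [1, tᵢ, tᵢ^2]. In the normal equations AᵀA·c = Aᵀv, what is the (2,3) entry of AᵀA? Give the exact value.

881

Row 2 ↔ basis t, column 3 ↔ basis t^2, so (AᵀA)_{2,3} = Σᵢ (t)·(t^2) = (0)·(0) + (3)·(9) + (5)·(25) + (9)·(81) = 881.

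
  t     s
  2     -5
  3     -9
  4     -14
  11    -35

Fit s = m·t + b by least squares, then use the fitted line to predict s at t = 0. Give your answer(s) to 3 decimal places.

ŝ = 0.550

AᵀA·[m, b]ᵀ = Aᵀs reads: 150·m + 20·b = -478;  20·m + 4·b = -63.
(Σt·t = 150, Σt = 20, Σ1 = 4, Σt·s = -478, Σs = -63.)
Determinant 150·4 − 20² = 200.
m = ((-478)·4 − 20·(-63))/200 = -163/50; b = (150·(-63) − 20·(-478))/200 = 11/20.
At t = 0: ŝ = (-163/50)·(0) + (11/20)·(1) = 11/20.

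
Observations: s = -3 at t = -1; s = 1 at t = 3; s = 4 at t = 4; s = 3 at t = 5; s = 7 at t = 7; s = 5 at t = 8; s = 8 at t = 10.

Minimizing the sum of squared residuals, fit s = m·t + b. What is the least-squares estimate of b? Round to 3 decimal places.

b = -1.478

The normal equations are: 264·m + 36·b = 206;  36·m + 7·b = 25.
det = 264·7 − 36² = 552.
m = (206·7 − 36·25)/552 = 271/276; b = (264·25 − 36·206)/552 = -34/23.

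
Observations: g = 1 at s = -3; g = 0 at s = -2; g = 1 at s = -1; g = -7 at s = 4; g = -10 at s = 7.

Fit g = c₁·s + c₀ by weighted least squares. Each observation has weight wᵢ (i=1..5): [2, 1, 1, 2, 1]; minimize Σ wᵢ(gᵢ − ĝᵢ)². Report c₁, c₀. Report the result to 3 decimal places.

c₁ = -1.163, c₀ = -2.003

Compute the Gram sums: Σwᵢ·s·s = 104, Σwᵢ·s = 6, Σwᵢ·1 = 7.
For XᵀWg: Σwᵢ·s·g = -133, Σwᵢ·g = -21.
So XᵀWX·[c₁, c₀]ᵀ = XᵀWg: [[104, 6]; [6, 7]]·[c₁, c₀]ᵀ = [-133, -21]ᵀ.
Determinant 104·7 − 6² = 692.
c₁ = ((-133)·7 − 6·(-21))/692 = -805/692; c₀ = (104·(-21) − 6·(-133))/692 = -693/346.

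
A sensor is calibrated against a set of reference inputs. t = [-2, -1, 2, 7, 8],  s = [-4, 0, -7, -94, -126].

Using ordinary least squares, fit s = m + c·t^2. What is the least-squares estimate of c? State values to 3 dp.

c = -1.992

From the data, Σ1 = 5, Σt^2 = 122, Σt^2·t^2 = 6530.
And Σs = -231, Σt^2·s = -12714.
Normal equations: [[5, 122]; [122, 6530]]·[m, c]ᵀ = [-231, -12714]ᵀ.
Eliminating c: 6530·(row 1) − 122·(row 2) gives 17766·m = 6530·(-231) − 122·(-12714) = 42678, so m = 2371/987.
Then c = ((-12714) − 122·(2371/987))/6530 = -1966/987.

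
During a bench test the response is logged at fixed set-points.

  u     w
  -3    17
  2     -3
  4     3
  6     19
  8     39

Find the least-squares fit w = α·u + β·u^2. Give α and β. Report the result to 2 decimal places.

α = -2.89, β = 0.98

AᵀA·[α, β]ᵀ = Aᵀw reads: 129·α + 773·β = 381;  773·α + 5745·β = 3369.
(Σu·u = 129, Σu·u^2 = 773, Σu^2·u^2 = 5745, Σu·w = 381, Σu^2·w = 3369.)
det = 129·5745 − 773² = 143576.
α = (381·5745 − 773·3369)/143576 = -51924/17947; β = (129·3369 − 773·381)/143576 = 17511/17947.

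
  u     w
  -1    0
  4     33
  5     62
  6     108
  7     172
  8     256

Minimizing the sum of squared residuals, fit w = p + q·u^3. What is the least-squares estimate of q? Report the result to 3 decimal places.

The normal equations are: 6·p + 1259·q = 631;  1259·p + 446171·q = 223258.
(Σ1 = 6, Σu^3 = 1259, Σu^3·u^3 = 446171, Σw = 631, Σu^3·w = 223258.)
Δ = 6·446171 − 1259² = 1091945.
p = (631·446171 − 1259·223258)/1091945 = 452079/1091945; q = (6·223258 − 1259·631)/1091945 = 545119/1091945.

q = 0.499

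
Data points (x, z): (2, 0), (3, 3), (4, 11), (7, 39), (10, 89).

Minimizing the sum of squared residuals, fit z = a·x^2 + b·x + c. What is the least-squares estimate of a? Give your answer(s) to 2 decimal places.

The normal system MᵀM·[a, b, c]ᵀ = Mᵀz is [[12754, 1442, 178]; [1442, 178, 26]; [178, 26, 5]]·[a, b, c]ᵀ = [11014, 1216, 142]ᵀ.
Inverting the 3×3 Gram matrix, [a, b, c]ᵀ = [10505/9984, -15337/9984, -445/416]ᵀ.

a = 1.05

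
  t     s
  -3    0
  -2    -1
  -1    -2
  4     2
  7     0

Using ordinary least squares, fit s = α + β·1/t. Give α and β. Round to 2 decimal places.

Normal-equation sums: Σ1 = 5, Σ1/t = -121/84, Σ1/t·1/t = 10189/7056.
Right-hand side: Σs = -1, Σ1/t·s = 3.
Determinant 5·(10189/7056) − (-121/84)² = 2269/441.
α = ((-1)·(10189/7056) − (-121/84)·3)/(2269/441) = 20303/36304; β = (5·3 − (-121/84)·(-1))/(2269/441) = 23919/9076.

α = 0.56, β = 2.64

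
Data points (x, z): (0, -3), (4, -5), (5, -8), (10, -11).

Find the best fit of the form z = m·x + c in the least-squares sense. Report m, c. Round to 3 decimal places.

Sums needed: Σx·x = 141, Σx = 19, Σ1 = 4.
Moment sums: Σx·z = -170, Σz = -27.
AᵀA·[m, c]ᵀ = Aᵀz becomes [[141, 19]; [19, 4]]·[m, c]ᵀ = [-170, -27]ᵀ.
Δ = 141·4 − 19² = 203.
m = ((-170)·4 − 19·(-27))/203 = -167/203; c = (141·(-27) − 19·(-170))/203 = -577/203.

m = -0.823, c = -2.842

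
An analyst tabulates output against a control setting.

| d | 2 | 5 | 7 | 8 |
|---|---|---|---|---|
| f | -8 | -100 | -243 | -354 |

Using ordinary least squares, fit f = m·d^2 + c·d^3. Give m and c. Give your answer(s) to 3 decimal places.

Forming AᵀA = [[7138, 52732]; [52732, 395482]] and Aᵀf = [-37095, -277161]ᵀ gives AᵀA·[m, c]ᵀ = Aᵀf.
Eliminating c: 395482·(row 1) − 52732·(row 2) gives 42286692·m = 395482·(-37095) − 52732·(-277161) = -55150938, so m = -9191823/7047782.
Then c = ((-277161) − 52732·(-9191823/7047782))/395482 = -3713613/7047782.

m = -1.304, c = -0.527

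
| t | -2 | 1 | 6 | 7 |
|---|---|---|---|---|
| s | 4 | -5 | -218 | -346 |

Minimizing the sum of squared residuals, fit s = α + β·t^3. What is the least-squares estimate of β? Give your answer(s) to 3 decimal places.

β = -0.996

From the data, Σ1 = 4, Σt^3 = 552, Σt^3·t^3 = 164370.
For Aᵀs: Σs = -565, Σt^3·s = -165803.
Normal equations: [[4, 552]; [552, 164370]]·[α, β]ᵀ = [-565, -165803]ᵀ.
Δ = 4·164370 − 552² = 352776.
α = ((-565)·164370 − 552·(-165803))/352776 = -224299/58796; β = (4·(-165803) − 552·(-565))/352776 = -87833/88194.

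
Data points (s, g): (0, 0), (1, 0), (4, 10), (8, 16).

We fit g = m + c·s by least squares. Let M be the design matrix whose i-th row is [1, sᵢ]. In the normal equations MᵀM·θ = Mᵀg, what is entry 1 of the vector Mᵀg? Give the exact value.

Entry 1 ↔ basis 1, so (Mᵀg)_{1} = Σᵢ gᵢ = (1)·(0) + (1)·(0) + (1)·(10) + (1)·(16) = 26.

26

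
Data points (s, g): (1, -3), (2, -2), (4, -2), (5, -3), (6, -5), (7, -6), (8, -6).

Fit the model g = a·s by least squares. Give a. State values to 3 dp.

a = -0.769

MᵀM·[a]ᵀ = Mᵀg reads: 195·a = -150.
(Σs·s = 195, Σs·g = -150.)
a = (-150)/195 = -0.769231.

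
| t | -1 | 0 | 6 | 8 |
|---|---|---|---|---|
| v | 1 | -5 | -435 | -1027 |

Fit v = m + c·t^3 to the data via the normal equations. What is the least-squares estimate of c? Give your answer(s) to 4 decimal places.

c = -2.0000

Sums needed: Σ1 = 4, Σt^3 = 727, Σt^3·t^3 = 308801.
Moment sums: Σv = -1466, Σt^3·v = -619785.
MᵀM·[m, c]ᵀ = Mᵀv becomes [[4, 727]; [727, 308801]]·[m, c]ᵀ = [-1466, -619785]ᵀ.
Determinant 4·308801 − 727² = 706675.
m = ((-1466)·308801 − 727·(-619785))/706675 = -2118571/706675; c = (4·(-619785) − 727·(-1466))/706675 = -1413358/706675.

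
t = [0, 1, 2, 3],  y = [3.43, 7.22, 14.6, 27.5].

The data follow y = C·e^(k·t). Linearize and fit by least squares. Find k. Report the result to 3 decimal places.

k = 0.695

Let Y = ln y. Fitting Y = k·t + ln C by least squares:
AᵀA = [[14.0000, 6.0000]; [6.0000, 4]], rhs = [17.2815, 9.2046]ᵀ  (here Σt = 6.0000, Σ(t)² = 14.0000, Σln y = 9.2046, Σt·ln y = 17.2815).
Solving (det = 20.0000): k = 0.69490, ln C = 1.25880.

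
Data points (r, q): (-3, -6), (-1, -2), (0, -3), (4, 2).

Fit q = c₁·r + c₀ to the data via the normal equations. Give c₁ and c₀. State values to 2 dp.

c₁ = 1.08, c₀ = -2.25

Sums needed: Σr·r = 26, Σr = 0, Σ1 = 4.
Moment sums: Σr·q = 28, Σq = -9.
MᵀM·[c₁, c₀]ᵀ = Mᵀq becomes [[26, 0]; [0, 4]]·[c₁, c₀]ᵀ = [28, -9]ᵀ.
Determinant 26·4 − 0² = 104.
c₁ = (28·4 − 0·(-9))/104 = 14/13; c₀ = (26·(-9) − 0·28)/104 = -9/4.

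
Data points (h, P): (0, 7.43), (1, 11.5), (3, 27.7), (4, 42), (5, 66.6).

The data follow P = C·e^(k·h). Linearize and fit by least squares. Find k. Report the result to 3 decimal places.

Let Y = ln P. Fitting Y = k·h + ln C by least squares:
Over the data: Σh = 13.0000, Σ(h)² = 51.0000, Σln P = 15.7057, Σh·ln P = 48.3508.
Normal system: [[51.0000, 13.0000]; [13.0000, 5]]·[k, ln C]ᵀ = [48.3508, 15.7057]ᵀ.
Δ = 51.0000·5 − (13.0000)² = 86.0000; k = (48.3508·5 − 13.0000·15.7057)/86.0000 = 0.43698, ln C = (51.0000·15.7057 − 13.0000·48.3508)/86.0000 = 2.00498.

k = 0.437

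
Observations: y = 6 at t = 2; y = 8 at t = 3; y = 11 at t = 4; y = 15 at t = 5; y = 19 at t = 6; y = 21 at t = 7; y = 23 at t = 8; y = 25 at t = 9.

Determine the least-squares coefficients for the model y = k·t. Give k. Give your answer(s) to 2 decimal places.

From the data, Σt·t = 284.
Right-hand side: Σt·y = 825.
Normal equations: [[284]]·[k]ᵀ = [825]ᵀ.
Hence k = 825 / 284 ≈ 2.90493.

k = 2.90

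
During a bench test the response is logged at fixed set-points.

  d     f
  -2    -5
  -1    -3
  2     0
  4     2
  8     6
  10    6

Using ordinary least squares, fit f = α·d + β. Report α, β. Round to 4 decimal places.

Forming XᵀX = [[189, 21]; [21, 6]] and Xᵀf = [129, 6]ᵀ gives XᵀX·[α, β]ᵀ = Xᵀf.
Eliminating β: 6·(row 1) − 21·(row 2) gives 693·α = 6·129 − 21·6 = 648, so α = 72/77.
Then β = (6 − 21·(72/77))/6 = -25/11.

α = 0.9351, β = -2.2727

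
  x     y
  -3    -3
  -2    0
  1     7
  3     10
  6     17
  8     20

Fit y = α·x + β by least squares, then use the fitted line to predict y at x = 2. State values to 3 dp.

Normal-equation sums: Σx·x = 123, Σx = 13, Σ1 = 6.
Right-hand side: Σx·y = 308, Σy = 51.
Δ = 123·6 − 13² = 569.
α = (308·6 − 13·51)/569 = 1185/569; β = (123·51 − 13·308)/569 = 2269/569.
At x = 2: ŷ = (1185/569)·(2) + (2269/569)·(1) = 4639/569.

ŷ = 8.153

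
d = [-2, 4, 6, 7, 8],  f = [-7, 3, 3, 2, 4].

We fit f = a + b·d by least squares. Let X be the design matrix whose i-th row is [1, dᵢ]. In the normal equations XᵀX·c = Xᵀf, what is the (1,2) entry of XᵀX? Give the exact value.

23

Row 1 ↔ basis 1, column 2 ↔ basis d, so (XᵀX)_{1,2} = Σᵢ d = (1)·(-2) + (1)·(4) + (1)·(6) + (1)·(7) + (1)·(8) = 23.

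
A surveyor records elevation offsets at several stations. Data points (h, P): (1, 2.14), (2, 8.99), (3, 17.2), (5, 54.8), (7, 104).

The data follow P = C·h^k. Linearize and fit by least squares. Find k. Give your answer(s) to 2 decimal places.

Taking logs, ln P = k·ln h + ln C, so regress ln P on ln h.
AᵀA = [[8.0643, 5.3471]; [5.3471, 5]], rhs = [20.1289, 14.4499]ᵀ  (here Σln h = 5.3471, Σ(ln h)² = 8.0643, Σln P = 14.4499, Σln h·ln P = 20.1289).
Solving (det = 11.7297): k = 1.99318, ln C = 0.75843.

k = 1.99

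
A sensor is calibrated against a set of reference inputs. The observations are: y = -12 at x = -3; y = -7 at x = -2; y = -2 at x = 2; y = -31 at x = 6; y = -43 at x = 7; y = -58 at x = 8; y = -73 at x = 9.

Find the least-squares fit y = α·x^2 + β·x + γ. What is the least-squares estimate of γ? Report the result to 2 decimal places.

γ = -0.35

Normal-equation sums: Σx^2·x^2 = 14467, Σx^2·x = 1773, Σx^2 = 247, Σx·x = 247, Σx = 27, Σ1 = 7.
And Σx^2·y = -12992, Σx·y = -1562, Σy = -226.
AᵀA·[α, β, γ]ᵀ = Aᵀy becomes [[14467, 1773, 247]; [1773, 247, 27]; [247, 27, 7]]·[α, β, γ]ᵀ = [-12992, -1562, -226]ᵀ.
Row-reducing yields α = -37636/37191, β = 1103/1127, γ = -13121/37191.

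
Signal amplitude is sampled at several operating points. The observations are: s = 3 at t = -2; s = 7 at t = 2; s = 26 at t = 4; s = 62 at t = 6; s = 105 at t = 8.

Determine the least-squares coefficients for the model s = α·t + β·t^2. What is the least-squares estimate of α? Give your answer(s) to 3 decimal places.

α = 0.898

Compute the Gram sums: Σt·t = 124, Σt·t^2 = 792, Σt^2·t^2 = 5680.
And Σt·s = 1324, Σt^2·s = 9408.
Eliminating β: 5680·(row 1) − 792·(row 2) gives 77056·α = 5680·1324 − 792·9408 = 69184, so α = 1081/1204.
Then β = (9408 − 792·(1081/1204))/5680 = 3687/2408.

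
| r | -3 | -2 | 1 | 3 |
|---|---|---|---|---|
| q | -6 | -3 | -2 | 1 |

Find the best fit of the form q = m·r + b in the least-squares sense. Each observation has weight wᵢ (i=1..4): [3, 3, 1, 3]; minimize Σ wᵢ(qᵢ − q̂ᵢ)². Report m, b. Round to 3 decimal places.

m = 1.023, b = -2.088

Forming MᵀWM = [[67, -5]; [-5, 10]] and MᵀWq = [79, -26]ᵀ gives MᵀWM·[m, b]ᵀ = MᵀWq.
det = 67·10 − (-5)² = 645.
m = (79·10 − (-5)·(-26))/645 = 44/43; b = (67·(-26) − (-5)·79)/645 = -449/215.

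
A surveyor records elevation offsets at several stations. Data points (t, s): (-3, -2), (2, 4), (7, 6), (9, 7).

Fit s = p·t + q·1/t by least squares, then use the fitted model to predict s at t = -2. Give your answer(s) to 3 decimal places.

The normal system MᵀM·[p, q]ᵀ = Mᵀs is [[143, 4]; [4, 6253/15876]]·[p, q]ᵀ = [119, 271/63]ᵀ.
Δ = 143·(6253/15876) − 4² = 640163/15876.
p = (119·(6253/15876) − 4·(271/63))/(640163/15876) = 470939/640163; q = (143·(271/63) − 4·119)/(640163/15876) = 2208780/640163.
At t = -2: ŝ = (470939/640163)·(-2) + (2208780/640163)·(-1/2) = -2046268/640163.

ŝ = -3.196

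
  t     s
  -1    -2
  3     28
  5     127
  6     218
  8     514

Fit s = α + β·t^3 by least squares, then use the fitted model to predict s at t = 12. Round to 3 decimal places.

MᵀM·[α, β]ᵀ = Mᵀs reads: 5·α + 879·β = 885;  879·α + 325155·β = 326889.
(Σ1 = 5, Σt^3 = 879, Σt^3·t^3 = 325155, Σs = 885, Σt^3·s = 326889.)
Eliminating β: 325155·(row 1) − 879·(row 2) gives 853134·α = 325155·885 − 879·326889 = 426744, so α = 71124/142189.
Then β = (326889 − 879·(71124/142189))/325155 = 142755/142189.
At t = 12: ŝ = (71124/142189)·(1) + (142755/142189)·(1728) = 246751764/142189.

ŝ = 1735.379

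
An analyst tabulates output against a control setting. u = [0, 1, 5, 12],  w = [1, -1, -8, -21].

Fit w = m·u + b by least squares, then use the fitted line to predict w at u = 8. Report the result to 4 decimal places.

ŵ = -13.6404

With design matrix M, MᵀM = [[170, 18]; [18, 4]] and Mᵀw = [-293, -29]ᵀ.
det = 170·4 − 18² = 356.
m = ((-293)·4 − 18·(-29))/356 = -325/178; b = (170·(-29) − 18·(-293))/356 = 86/89.
At u = 8: ŵ = (-325/178)·(8) + (86/89)·(1) = -1214/89.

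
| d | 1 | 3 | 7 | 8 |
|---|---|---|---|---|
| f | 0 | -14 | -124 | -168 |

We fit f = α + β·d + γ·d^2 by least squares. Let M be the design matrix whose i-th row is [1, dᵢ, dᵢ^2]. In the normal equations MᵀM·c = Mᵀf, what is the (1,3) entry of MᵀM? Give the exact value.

Row 1 ↔ basis 1, column 3 ↔ basis d^2, so (MᵀM)_{1,3} = Σᵢ d^2 = (1)·(1) + (1)·(9) + (1)·(49) + (1)·(64) = 123.

123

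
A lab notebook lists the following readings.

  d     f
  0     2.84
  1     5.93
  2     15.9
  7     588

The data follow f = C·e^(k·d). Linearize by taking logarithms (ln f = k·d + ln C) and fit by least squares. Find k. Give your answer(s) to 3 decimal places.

k = 0.760

Linearized form: ln f = k·d + ln C. From the 4 transformed points,
Σd = 10.0000, Σ(d)² = 54.0000, Σln f = 11.9669, Σd·ln f = 51.9498.
Equations: 54.0000·k + 10.0000·ln C = 51.9498;  10.0000·k + 4·ln C = 11.9669.
Δ = 54.0000·4 − (10.0000)² = 116.0000; k = (51.9498·4 − 10.0000·11.9669)/116.0000 = 0.75974, ln C = (54.0000·11.9669 − 10.0000·51.9498)/116.0000 = 1.09236.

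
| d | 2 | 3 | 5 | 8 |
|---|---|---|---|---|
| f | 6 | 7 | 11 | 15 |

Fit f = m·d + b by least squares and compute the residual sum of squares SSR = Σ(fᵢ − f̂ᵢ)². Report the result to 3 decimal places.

The normal equations are: 102·m + 18·b = 208;  18·m + 4·b = 39.
Δ = 102·4 − 18² = 84.
m = (208·4 − 18·39)/84 = 65/42; b = (102·39 − 18·208)/84 = 39/14.
Residuals: 5/42, -3/7, 10/21, -1/6; SSR = 19/42.

SSR = 0.452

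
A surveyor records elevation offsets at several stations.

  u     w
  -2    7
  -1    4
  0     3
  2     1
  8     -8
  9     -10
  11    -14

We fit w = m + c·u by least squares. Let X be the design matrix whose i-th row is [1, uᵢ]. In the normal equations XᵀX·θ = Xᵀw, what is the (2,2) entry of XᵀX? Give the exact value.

275

Row 2 ↔ basis u, column 2 ↔ basis u, so (XᵀX)_{2,2} = Σᵢ (u)·(u) = (-2)·(-2) + (-1)·(-1) + (0)·(0) + (2)·(2) + (8)·(8) + (9)·(9) + (11)·(11) = 275.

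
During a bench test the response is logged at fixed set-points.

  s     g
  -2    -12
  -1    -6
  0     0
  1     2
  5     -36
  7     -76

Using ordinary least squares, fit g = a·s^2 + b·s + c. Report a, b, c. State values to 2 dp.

Sums needed: Σs^2·s^2 = 3044, Σs^2·s = 460, Σs^2 = 80, Σs·s = 80, Σs = 10, Σ1 = 6.
For Xᵀg: Σs^2·g = -4676, Σs·g = -680, Σg = -128.
Inverting the 3×3 Gram matrix, [a, b, c]ᵀ = [-2671/1389, 3542/1389, 26/463]ᵀ.

a = -1.92, b = 2.55, c = 0.06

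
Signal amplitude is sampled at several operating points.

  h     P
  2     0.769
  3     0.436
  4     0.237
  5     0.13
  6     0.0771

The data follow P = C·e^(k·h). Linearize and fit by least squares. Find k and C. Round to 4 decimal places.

Linearized form: ln P = k·h + ln C. From the 5 transformed points,
Σh = 20.0000, Σ(h)² = 90.0000, Σln P = -7.1353, Σh·ln P = -34.3515.
Equations: 90.0000·k + 20.0000·ln C = -34.3515;  20.0000·k + 5·ln C = -7.1353.
Δ = 90.0000·5 − (20.0000)² = 50.0000; k = (-34.3515·5 − 20.0000·-7.1353)/50.0000 = -0.58101, ln C = (90.0000·-7.1353 − 20.0000·-34.3515)/50.0000 = 0.89696, so C = exp(0.89696) = 2.45215.

k = -0.5810, C = 2.4521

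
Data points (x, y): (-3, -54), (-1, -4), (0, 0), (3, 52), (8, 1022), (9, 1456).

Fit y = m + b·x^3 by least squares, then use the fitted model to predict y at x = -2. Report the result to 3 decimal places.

ŷ = -16.982

AᵀA·[m, b]ᵀ = Aᵀy reads: 6·m + 1240·b = 2472;  1240·m + 795044·b = 1587554.
Eliminating b: 795044·(row 1) − 1240·(row 2) gives 3232664·m = 795044·2472 − 1240·1587554 = -3218192, so m = -402274/404083.
Then b = (1587554 − 1240·(-402274/404083))/795044 = 1615011/808166.
At x = -2: ŷ = (-402274/404083)·(1) + (1615011/808166)·(-8) = -6862318/404083.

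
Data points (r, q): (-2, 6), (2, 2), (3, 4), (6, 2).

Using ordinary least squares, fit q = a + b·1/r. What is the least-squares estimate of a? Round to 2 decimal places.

a = 3.95

Forming XᵀX = [[4, 1/2]; [1/2, 23/36]] and Xᵀq = [14, -1/3]ᵀ gives XᵀX·[a, b]ᵀ = Xᵀq.
Eliminating b: (23/36)·(row 1) − (1/2)·(row 2) gives (83/36)·a = (23/36)·14 − (1/2)·(-1/3) = 82/9, so a = 328/83.
Then b = ((-1/3) − (1/2)·(328/83))/(23/36) = -300/83.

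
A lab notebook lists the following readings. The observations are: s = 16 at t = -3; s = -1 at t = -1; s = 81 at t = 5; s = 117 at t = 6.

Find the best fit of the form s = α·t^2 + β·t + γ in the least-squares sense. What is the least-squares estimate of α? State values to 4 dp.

From the data, Σt^2·t^2 = 2003, Σt^2·t = 313, Σt^2 = 71, Σt·t = 71, Σt = 7, Σ1 = 4.
And Σt^2·s = 6380, Σt·s = 1060, Σs = 213.
Row-reducing yields α = 3065/1068, β = 13231/5340, γ = -1803/890.

α = 2.8699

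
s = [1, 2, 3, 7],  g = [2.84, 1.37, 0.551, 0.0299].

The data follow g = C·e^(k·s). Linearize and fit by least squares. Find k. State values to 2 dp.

k = -0.76

Linearized form: ln g = k·s + ln C. From the 4 transformed points,
Sums: Σs = 13.0000, Σ(s)² = 63.0000, Σln g = -2.7473, Σs·ln g = -24.6839.
Normal system: [[63.0000, 13.0000]; [13.0000, 4]]·[k, ln C]ᵀ = [-24.6839, -2.7473]ᵀ.
Δ = 63.0000·4 − (13.0000)² = 83.0000; k = (-24.6839·4 − 13.0000·-2.7473)/83.0000 = -0.75929, ln C = (63.0000·-2.7473 − 13.0000·-24.6839)/83.0000 = 1.78085.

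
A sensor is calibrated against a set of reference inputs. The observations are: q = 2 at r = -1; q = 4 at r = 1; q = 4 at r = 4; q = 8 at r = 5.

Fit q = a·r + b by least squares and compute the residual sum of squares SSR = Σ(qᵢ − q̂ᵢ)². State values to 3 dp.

SSR = 5.538

Forming MᵀM = [[43, 9]; [9, 4]] and Mᵀq = [58, 18]ᵀ gives MᵀM·[a, b]ᵀ = Mᵀq.
Eliminating b: 4·(row 1) − 9·(row 2) gives 91·a = 4·58 − 9·18 = 70, so a = 10/13.
Then b = (18 − 9·(10/13))/4 = 36/13.
Residuals: 0, 6/13, -24/13, 18/13; SSR = 72/13.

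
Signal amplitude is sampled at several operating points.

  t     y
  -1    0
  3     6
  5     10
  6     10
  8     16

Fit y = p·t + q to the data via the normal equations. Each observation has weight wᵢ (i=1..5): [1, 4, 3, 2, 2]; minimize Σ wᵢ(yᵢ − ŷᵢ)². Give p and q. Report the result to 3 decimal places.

p = 1.754, q = 0.942

The normal system AᵀWA·[p, q]ᵀ = AᵀWy is [[312, 54]; [54, 12]]·[p, q]ᵀ = [598, 106]ᵀ.
Determinant 312·12 − 54² = 828.
p = (598·12 − 54·106)/828 = 121/69; q = (312·106 − 54·598)/828 = 65/69.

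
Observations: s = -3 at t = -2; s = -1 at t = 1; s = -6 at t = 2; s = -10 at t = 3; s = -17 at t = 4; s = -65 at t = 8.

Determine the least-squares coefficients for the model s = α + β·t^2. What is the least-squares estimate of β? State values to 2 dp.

β = -1.01

Compute the Gram sums: Σ1 = 6, Σt^2 = 98, Σt^2·t^2 = 4466.
Moment sums: Σs = -102, Σt^2·s = -4559.
Normal equations: [[6, 98]; [98, 4466]]·[α, β]ᵀ = [-102, -4559]ᵀ.
det = 6·4466 − 98² = 17192.
α = ((-102)·4466 − 98·(-4559))/17192 = -625/1228; β = (6·(-4559) − 98·(-102))/17192 = -8679/8596.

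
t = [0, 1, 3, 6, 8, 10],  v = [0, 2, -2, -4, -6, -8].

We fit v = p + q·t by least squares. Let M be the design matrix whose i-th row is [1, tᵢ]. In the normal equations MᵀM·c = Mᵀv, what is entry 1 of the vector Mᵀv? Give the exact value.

-18

Entry 1 ↔ basis 1, so (Mᵀv)_{1} = Σᵢ vᵢ = (1)·(0) + (1)·(2) + (1)·(-2) + (1)·(-4) + (1)·(-6) + (1)·(-8) = -18.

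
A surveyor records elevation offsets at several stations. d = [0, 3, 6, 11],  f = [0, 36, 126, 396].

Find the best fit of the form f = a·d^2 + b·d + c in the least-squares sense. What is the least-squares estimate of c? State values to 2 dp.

Normal-equation sums: Σd^2·d^2 = 16018, Σd^2·d = 1574, Σd^2 = 166, Σd·d = 166, Σd = 20, Σ1 = 4.
Moment sums: Σd^2·f = 52776, Σd·f = 5220, Σf = 558.
Solving the 3×3 system (Gaussian elimination) gives a = 3, b = 3, c = 0.

c = 0.00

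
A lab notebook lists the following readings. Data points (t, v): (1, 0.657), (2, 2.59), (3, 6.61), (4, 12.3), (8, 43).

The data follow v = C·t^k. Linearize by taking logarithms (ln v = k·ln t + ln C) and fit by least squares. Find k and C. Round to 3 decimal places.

Let Y = ln v. Fitting Y = k·ln t + ln C by least squares:
Σln t = 5.2575, Σ(ln t)² = 7.9333, Σln v = 8.6910, Σln t·ln v = 14.0347.
Equations: 7.9333·k + 5.2575·ln C = 14.0347;  5.2575·k + 5·ln C = 8.6910.
Slope k = (n·Σln t·ln v − Σln t·Σln v)/(n·Σ(ln t)² − (Σln t)²) = (5·14.0347 − 5.2575·8.6910)/12.0252 = 2.03579; ln C = (Σln v − k·Σln t)/n = -0.40244, so C = exp(-0.40244) = 0.66869.

k = 2.036, C = 0.669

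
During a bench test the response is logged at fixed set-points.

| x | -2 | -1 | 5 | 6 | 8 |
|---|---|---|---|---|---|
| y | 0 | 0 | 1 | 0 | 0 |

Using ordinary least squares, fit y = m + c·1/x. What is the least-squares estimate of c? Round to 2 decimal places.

c = 0.36

From the data, Σ1 = 5, Σ1/x = -121/120, Σ1/x·1/x = 19201/14400.
Right-hand side: Σy = 1, Σ1/x·y = 1/5.
So AᵀA·[m, c]ᵀ = Aᵀy: [[5, -121/120]; [-121/120, 19201/14400]]·[m, c]ᵀ = [1, 1/5]ᵀ.
Determinant 5·(19201/14400) − (-121/120)² = 20341/3600.
m = (1·(19201/14400) − (-121/120)·(1/5))/(20341/3600) = 22105/81364; c = (5·(1/5) − (-121/120)·1)/(20341/3600) = 7230/20341.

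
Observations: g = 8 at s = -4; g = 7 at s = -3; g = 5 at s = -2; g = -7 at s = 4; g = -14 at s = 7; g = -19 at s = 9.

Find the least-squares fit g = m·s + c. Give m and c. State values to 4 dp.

m = -2.0883, c = 0.4952

Setting ∂/∂m … = 0 gives: 175·m + 11·c = -360;  11·m + 6·c = -20.
(Σs·s = 175, Σs = 11, Σ1 = 6, Σs·g = -360, Σg = -20.)
det = 175·6 − 11² = 929.
m = ((-360)·6 − 11·(-20))/929 = -1940/929; c = (175·(-20) − 11·(-360))/929 = 460/929.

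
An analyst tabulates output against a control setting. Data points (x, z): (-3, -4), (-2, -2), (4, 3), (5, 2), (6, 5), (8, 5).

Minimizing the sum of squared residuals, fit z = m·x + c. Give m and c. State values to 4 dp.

m = 0.8100, c = -0.9300

Entries of MᵀM: Σx·x = 154, Σx = 18, Σ1 = 6.
For Mᵀz: Σx·z = 108, Σz = 9.
Δ = 154·6 − 18² = 600.
m = (108·6 − 18·9)/600 = 81/100; c = (154·9 − 18·108)/600 = -93/100.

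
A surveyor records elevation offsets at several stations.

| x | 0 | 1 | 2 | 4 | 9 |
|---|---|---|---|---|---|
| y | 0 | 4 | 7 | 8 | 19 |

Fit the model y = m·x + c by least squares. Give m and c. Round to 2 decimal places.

From the data, Σx·x = 102, Σx = 16, Σ1 = 5.
For Mᵀy: Σx·y = 221, Σy = 38.
MᵀM·[m, c]ᵀ = Mᵀy becomes [[102, 16]; [16, 5]]·[m, c]ᵀ = [221, 38]ᵀ.
Determinant 102·5 − 16² = 254.
m = (221·5 − 16·38)/254 = 497/254; c = (102·38 − 16·221)/254 = 170/127.

m = 1.96, c = 1.34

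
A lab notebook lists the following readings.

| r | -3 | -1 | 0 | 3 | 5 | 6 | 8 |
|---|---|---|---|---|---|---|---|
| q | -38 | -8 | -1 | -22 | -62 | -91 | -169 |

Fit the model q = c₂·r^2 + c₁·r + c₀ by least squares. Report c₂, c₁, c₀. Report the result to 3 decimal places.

Compute the Gram sums: Σr^2·r^2 = 6180, Σr^2·r = 852, Σr^2 = 144, Σr·r = 144, Σr = 18, Σ1 = 7.
Right-hand side: Σr^2·q = -16190, Σr·q = -2152, Σq = -391.
Solving the 3×3 system (Gaussian elimination) gives c₂ = -1367/462, c₁ = 659/231, c₀ = -179/77.

c₂ = -2.959, c₁ = 2.853, c₀ = -2.325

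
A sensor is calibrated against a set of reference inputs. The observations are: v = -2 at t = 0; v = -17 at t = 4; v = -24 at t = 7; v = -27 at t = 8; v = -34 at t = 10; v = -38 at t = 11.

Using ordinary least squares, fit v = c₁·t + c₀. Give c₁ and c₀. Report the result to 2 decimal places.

Sums needed: Σt·t = 350, Σt = 40, Σ1 = 6.
Right-hand side: Σt·v = -1210, Σv = -142.
det = 350·6 − 40² = 500.
c₁ = ((-1210)·6 − 40·(-142))/500 = -79/25; c₀ = (350·(-142) − 40·(-1210))/500 = -13/5.

c₁ = -3.16, c₀ = -2.60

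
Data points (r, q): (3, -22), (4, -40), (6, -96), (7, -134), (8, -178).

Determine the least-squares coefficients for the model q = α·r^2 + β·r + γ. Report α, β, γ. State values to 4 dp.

α = -3.2630, β = 4.6591, γ = -6.5390

From the data, Σr^2·r^2 = 8130, Σr^2·r = 1162, Σr^2 = 174, Σr·r = 174, Σr = 28, Σ1 = 5.
For Xᵀq: Σr^2·q = -22252, Σr·q = -3164, Σq = -470.
XᵀX·[α, β, γ]ᵀ = Xᵀq becomes [[8130, 1162, 174]; [1162, 174, 28]; [174, 28, 5]]·[α, β, γ]ᵀ = [-22252, -3164, -470]ᵀ.
Inverting the 3×3 Gram matrix, [α, β, γ]ᵀ = [-1005/308, 205/44, -1007/154]ᵀ.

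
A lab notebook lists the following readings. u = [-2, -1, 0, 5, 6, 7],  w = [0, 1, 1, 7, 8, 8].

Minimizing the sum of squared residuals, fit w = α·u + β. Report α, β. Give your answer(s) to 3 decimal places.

Setting ∂/∂α … = 0 gives: 115·α + 15·β = 138;  15·α + 6·β = 25.
Eliminating β: 6·(row 1) − 15·(row 2) gives 465·α = 6·138 − 15·25 = 453, so α = 151/155.
Then β = (25 − 15·(151/155))/6 = 161/93.

α = 0.974, β = 1.731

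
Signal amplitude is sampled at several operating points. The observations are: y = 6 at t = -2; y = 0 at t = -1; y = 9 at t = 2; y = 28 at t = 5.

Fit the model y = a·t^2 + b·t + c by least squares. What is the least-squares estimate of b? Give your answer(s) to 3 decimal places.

b = 0.842

Sums needed: Σt^2·t^2 = 658, Σt^2·t = 124, Σt^2 = 34, Σt·t = 34, Σt = 4, Σ1 = 4.
And Σt^2·y = 760, Σt·y = 146, Σy = 43.
Normal equations: [[658, 124, 34]; [124, 34, 4]; [34, 4, 4]]·[a, b, c]ᵀ = [760, 146, 43]ᵀ.
Inverting the 3×3 Gram matrix, [a, b, c]ᵀ = [19/22, 139/165, 77/30]ᵀ.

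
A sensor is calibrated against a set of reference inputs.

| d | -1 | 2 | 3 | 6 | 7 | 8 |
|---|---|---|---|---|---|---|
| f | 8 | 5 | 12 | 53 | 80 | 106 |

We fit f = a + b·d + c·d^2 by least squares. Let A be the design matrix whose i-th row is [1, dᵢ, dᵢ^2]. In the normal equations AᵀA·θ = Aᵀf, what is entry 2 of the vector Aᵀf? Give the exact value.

1764

Entry 2 ↔ basis d, so (Aᵀf)_{2} = Σᵢ (d)·fᵢ = (-1)·(8) + (2)·(5) + (3)·(12) + (6)·(53) + (7)·(80) + (8)·(106) = 1764.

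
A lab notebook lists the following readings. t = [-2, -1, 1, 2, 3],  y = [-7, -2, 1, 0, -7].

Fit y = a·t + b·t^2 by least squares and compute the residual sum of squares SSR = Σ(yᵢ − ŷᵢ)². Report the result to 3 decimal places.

SSR = 4.934

The normal system XᵀX·[a, b]ᵀ = Xᵀy is [[19, 27]; [27, 115]]·[a, b]ᵀ = [-4, -92]ᵀ.
Δ = 19·115 − 27² = 1456.
a = ((-4)·115 − 27·(-92))/1456 = 253/182; b = (19·(-92) − 27·(-4))/1456 = -205/182.
Residuals: 2/7, 47/91, 67/91, 157/91, -94/91; SSR = 449/91.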